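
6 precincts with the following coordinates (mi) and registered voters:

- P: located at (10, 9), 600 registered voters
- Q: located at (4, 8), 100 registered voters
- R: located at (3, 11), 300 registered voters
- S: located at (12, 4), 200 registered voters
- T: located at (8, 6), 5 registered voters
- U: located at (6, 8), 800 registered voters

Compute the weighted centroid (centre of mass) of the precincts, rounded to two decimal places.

(7.25, 8.34)

The minimiser of Σwᵢ‖p−pᵢ‖² is the weighted centroid p* = (Σwᵢpᵢ)/(Σwᵢ).
Σwᵢ = 2005.
Σwᵢxᵢ = 600·10 + 100·4 + 300·3 + 200·12 + 5·8 + 800·6 = 14540.
Σwᵢyᵢ = 600·9 + 100·8 + 300·11 + 200·4 + 5·6 + 800·8 = 16730.
x* = 14540/2005 = 7.25, y* = 16730/2005 = 8.34.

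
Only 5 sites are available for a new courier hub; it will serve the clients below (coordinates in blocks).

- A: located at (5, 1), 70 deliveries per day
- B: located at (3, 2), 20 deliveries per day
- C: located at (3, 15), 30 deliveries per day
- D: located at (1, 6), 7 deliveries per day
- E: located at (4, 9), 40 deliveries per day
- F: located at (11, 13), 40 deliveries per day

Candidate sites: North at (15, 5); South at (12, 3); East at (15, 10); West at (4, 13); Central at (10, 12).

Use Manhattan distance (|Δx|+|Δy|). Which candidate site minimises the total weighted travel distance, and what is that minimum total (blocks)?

Total weighted distance at each candidate:
  North (15, 5): total = 3125
  South (12, 3): total = 2558
  East (15, 10): total = 3126
  West (4, 13): total = 1750
  Central (10, 12): total = 2305
Minimum is at West with total 1750 blocks.

West, total 1750 blocks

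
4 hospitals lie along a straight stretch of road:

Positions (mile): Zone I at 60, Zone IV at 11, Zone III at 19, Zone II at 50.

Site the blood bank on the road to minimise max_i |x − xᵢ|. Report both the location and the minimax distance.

location 35.5, max distance 24.5

The 1-center on a line is the midpoint of the two extreme points: leftmost at 11, rightmost at 60.
Optimal location = (11 + 60)/2 = 35.5; maximum distance = (60 − 11)/2 = 24.5.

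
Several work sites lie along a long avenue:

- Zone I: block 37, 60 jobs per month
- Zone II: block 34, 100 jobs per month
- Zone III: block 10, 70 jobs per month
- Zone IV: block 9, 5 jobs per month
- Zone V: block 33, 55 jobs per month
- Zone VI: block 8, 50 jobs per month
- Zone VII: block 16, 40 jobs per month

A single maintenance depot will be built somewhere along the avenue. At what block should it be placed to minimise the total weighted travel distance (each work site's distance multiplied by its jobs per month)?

x = 33

For a sum of weighted absolute distances on a line, the optimum is the weighted median (not the mean). Total weight W = 380; half-weight = 190.
Sort by position and accumulate weight:
  block 8 (Zone VI, w=50) → cum 50
  block 9 (Zone IV, w=5) → cum 55
  block 10 (Zone III, w=70) → cum 125
  block 16 (Zone VII, w=40) → cum 165
  block 33 (Zone V, w=55) → cum 220  ≥ 190 → median here
  block 34 (Zone II, w=100) → cum 320
  block 37 (Zone I, w=60) → cum 380
Optimal location: block 33.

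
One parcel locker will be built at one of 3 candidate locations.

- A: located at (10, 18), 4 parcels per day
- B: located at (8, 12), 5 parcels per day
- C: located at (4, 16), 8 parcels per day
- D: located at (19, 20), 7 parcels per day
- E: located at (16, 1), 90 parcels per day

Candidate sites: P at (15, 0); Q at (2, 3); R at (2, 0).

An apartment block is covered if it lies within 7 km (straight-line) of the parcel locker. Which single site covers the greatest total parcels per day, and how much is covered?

Coverage radius r = 7 km; a point is covered iff (Δx)²+(Δy)² ≤ 7² = 49.
  P (15, 0): covers {E} → 90
  Q (2, 3): covers {none} → 0
  R (2, 0): covers {none} → 0
Maximum coverage at P: 90 parcels per day.

P, covering 90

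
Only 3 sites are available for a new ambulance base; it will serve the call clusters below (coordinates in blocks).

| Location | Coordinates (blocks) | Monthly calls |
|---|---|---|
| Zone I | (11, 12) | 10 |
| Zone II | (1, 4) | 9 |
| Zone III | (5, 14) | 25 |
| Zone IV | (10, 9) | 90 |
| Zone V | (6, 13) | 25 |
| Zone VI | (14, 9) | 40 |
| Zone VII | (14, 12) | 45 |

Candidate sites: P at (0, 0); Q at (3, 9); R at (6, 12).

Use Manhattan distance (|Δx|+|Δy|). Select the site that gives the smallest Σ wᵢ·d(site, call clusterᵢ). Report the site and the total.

R, total 1697 blocks

Total weighted distance at each candidate:
  P (0, 0): total = 5025
  Q (3, 9): total = 2223
  R (6, 12): total = 1697
Minimum is at R with total 1697 blocks.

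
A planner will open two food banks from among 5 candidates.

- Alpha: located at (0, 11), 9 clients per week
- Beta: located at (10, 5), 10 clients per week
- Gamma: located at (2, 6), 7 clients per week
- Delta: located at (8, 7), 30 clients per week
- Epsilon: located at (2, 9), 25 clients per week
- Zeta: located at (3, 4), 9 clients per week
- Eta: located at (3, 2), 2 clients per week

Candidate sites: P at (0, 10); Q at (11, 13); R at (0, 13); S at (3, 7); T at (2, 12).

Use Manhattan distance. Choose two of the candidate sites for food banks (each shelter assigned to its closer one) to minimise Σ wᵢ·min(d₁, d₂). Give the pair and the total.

Evaluate every pair (each demand assigned to the nearer of the two):
  {P, S}: total = 375
  {R, S}: total = 384
  {S, T}: total = 393
  {Q, S}: total = 429
  {P, Q}: total = 589
  {Q, T}: total = 607
  {P, R}: total = 709
  {P, T}: total = 709
  {R, T}: total = 718
  {Q, R}: total = 727
Best pair: {P, S} with total 375.

{P, S}, total 375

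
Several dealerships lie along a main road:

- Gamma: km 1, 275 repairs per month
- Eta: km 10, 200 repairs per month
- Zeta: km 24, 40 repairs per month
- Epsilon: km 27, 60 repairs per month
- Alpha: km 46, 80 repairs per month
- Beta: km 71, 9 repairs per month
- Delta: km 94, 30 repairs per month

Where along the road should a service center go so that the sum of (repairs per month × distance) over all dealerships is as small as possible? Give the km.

For a sum of weighted absolute distances on a line, the optimum is the weighted median (not the mean). Total weight W = 694; half-weight = 347.
Sort by position and accumulate weight:
  km 1 (Gamma, w=275) → cum 275
  km 10 (Eta, w=200) → cum 475  ≥ 347 → median here
  km 24 (Zeta, w=40) → cum 515
  km 27 (Epsilon, w=60) → cum 575
  km 46 (Alpha, w=80) → cum 655
  km 71 (Beta, w=9) → cum 664
  km 94 (Delta, w=30) → cum 694
Optimal location: km 10.

x = 10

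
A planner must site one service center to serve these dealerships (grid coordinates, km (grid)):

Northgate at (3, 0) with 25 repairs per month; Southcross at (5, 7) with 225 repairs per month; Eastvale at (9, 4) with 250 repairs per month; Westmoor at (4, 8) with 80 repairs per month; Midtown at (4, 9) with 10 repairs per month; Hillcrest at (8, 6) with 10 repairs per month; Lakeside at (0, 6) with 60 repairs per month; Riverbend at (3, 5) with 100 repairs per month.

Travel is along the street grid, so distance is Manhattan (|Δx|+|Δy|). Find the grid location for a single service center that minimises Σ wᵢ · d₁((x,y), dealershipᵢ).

Manhattan distance separates: Σwᵢ(|x−xᵢ|+|y−yᵢ|) = Σwᵢ|x−xᵢ| + Σwᵢ|y−yᵢ|, so x and y are optimised independently as 1-D weighted medians.
Total weight W = 760; half = 380.
x-coordinate, sorted with cumulative weight:
  x=0 (Lakeside, w=60) cum 60
  x=3 (Northgate, w=25) cum 85
  x=3 (Riverbend, w=100) cum 185
  x=4 (Westmoor, w=80) cum 265
  x=4 (Midtown, w=10) cum 275
  x=5 (Southcross, w=225) cum 500  ← median
  x=8 (Hillcrest, w=10) cum 510
  x=9 (Eastvale, w=250) cum 760
⇒ x* = 5
y-coordinate, sorted with cumulative weight:
  y=0 (Northgate, w=25) cum 25
  y=4 (Eastvale, w=250) cum 275
  y=5 (Riverbend, w=100) cum 375
  y=6 (Hillcrest, w=10) cum 385  ← median
  y=6 (Lakeside, w=60) cum 445
  y=7 (Southcross, w=225) cum 670
  y=8 (Westmoor, w=80) cum 750
  y=9 (Midtown, w=10) cum 760
⇒ y* = 6

(5, 6)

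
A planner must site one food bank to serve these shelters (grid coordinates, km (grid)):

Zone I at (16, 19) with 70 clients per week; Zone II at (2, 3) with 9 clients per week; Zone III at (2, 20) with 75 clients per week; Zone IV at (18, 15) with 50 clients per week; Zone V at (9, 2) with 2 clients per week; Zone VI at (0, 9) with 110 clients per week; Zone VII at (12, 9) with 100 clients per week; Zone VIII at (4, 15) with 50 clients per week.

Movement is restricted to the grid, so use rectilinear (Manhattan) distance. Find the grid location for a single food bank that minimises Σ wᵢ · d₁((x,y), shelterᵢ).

Manhattan distance separates: Σwᵢ(|x−xᵢ|+|y−yᵢ|) = Σwᵢ|x−xᵢ| + Σwᵢ|y−yᵢ|, so x and y are optimised independently as 1-D weighted medians.
Total weight W = 466; half = 233.
x-coordinate, sorted with cumulative weight:
  x=0 (Zone VI, w=110) cum 110
  x=2 (Zone II, w=9) cum 119
  x=2 (Zone III, w=75) cum 194
  x=4 (Zone VIII, w=50) cum 244  ← median
  x=9 (Zone V, w=2) cum 246
  x=12 (Zone VII, w=100) cum 346
  x=16 (Zone I, w=70) cum 416
  x=18 (Zone IV, w=50) cum 466
⇒ x* = 4
y-coordinate, sorted with cumulative weight:
  y=2 (Zone V, w=2) cum 2
  y=3 (Zone II, w=9) cum 11
  y=9 (Zone VI, w=110) cum 121
  y=9 (Zone VII, w=100) cum 221
  y=15 (Zone IV, w=50) cum 271  ← median
  y=15 (Zone VIII, w=50) cum 321
  y=19 (Zone I, w=70) cum 391
  y=20 (Zone III, w=75) cum 466
⇒ y* = 15

(4, 15)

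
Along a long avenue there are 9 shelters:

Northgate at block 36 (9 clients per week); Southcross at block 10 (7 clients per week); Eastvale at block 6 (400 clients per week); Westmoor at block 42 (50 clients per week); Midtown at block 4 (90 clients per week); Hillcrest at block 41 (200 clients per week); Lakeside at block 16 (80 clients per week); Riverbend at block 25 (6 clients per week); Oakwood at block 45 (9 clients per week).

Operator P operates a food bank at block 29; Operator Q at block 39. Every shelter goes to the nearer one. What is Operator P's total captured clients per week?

583

The indifferent point is the midpoint (29+39)/2 = 34; shelters left of it (closer to Operator P at 29) go to Operator P, those right go to Operator Q.
  Midtown at 4 (w=90) → Operator P
  Eastvale at 6 (w=400) → Operator P
  Southcross at 10 (w=7) → Operator P
  Lakeside at 16 (w=80) → Operator P
  Riverbend at 25 (w=6) → Operator P
  Northgate at 36 (w=9) → Operator Q
  Hillcrest at 41 (w=200) → Operator Q
  Westmoor at 42 (w=50) → Operator Q
  Oakwood at 45 (w=9) → Operator Q
Operator P captures 583; Operator Q captures 268.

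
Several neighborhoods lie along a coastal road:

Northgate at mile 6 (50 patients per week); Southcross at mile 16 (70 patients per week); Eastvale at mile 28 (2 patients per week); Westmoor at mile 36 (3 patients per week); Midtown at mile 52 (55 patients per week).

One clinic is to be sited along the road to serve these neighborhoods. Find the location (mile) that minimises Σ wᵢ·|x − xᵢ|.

x = 16

For a sum of weighted absolute distances on a line, the optimum is the weighted median (not the mean). Total weight W = 180; half-weight = 90.
Sort by position and accumulate weight:
  mile 6 (Northgate, w=50) → cum 50
  mile 16 (Southcross, w=70) → cum 120  ≥ 90 → median here
  mile 28 (Eastvale, w=2) → cum 122
  mile 36 (Westmoor, w=3) → cum 125
  mile 52 (Midtown, w=55) → cum 180
Optimal location: mile 16.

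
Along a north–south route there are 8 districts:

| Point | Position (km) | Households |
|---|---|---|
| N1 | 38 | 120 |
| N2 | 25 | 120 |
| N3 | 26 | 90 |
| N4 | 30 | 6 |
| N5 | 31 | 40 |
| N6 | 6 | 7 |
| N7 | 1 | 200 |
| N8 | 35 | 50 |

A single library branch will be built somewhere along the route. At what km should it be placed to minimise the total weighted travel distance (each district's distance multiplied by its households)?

x = 25

For a sum of weighted absolute distances on a line, the optimum is the weighted median (not the mean). Total weight W = 633; half-weight = 316.5.
Sort by position and accumulate weight:
  km 1 (N7, w=200) → cum 200
  km 6 (N6, w=7) → cum 207
  km 25 (N2, w=120) → cum 327  ≥ 316.5 → median here
  km 26 (N3, w=90) → cum 417
  km 30 (N4, w=6) → cum 423
  km 31 (N5, w=40) → cum 463
  km 35 (N8, w=50) → cum 513
  km 38 (N1, w=120) → cum 633
Optimal location: km 25.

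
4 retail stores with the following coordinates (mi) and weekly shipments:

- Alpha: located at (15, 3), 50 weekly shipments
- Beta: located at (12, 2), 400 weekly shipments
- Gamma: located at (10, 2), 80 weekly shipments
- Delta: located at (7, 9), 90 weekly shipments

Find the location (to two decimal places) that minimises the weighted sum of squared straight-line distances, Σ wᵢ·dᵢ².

The minimiser of Σwᵢ‖p−pᵢ‖² is the weighted centroid p* = (Σwᵢpᵢ)/(Σwᵢ).
Σwᵢ = 620.
Σwᵢxᵢ = 50·15 + 400·12 + 80·10 + 90·7 = 6980.
Σwᵢyᵢ = 50·3 + 400·2 + 80·2 + 90·9 = 1920.
x* = 6980/620 = 11.26, y* = 1920/620 = 3.10.

(11.26, 3.10)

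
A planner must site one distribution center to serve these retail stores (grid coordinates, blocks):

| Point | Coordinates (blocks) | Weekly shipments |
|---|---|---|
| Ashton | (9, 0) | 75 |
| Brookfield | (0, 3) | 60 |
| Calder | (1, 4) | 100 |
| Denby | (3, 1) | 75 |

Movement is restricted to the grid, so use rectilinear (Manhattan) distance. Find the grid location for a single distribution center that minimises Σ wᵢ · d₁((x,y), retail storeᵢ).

(1, 3)

Manhattan distance separates: Σwᵢ(|x−xᵢ|+|y−yᵢ|) = Σwᵢ|x−xᵢ| + Σwᵢ|y−yᵢ|, so x and y are optimised independently as 1-D weighted medians.
Total weight W = 310; half = 155.
x-coordinate, sorted with cumulative weight:
  x=0 (Brookfield, w=60) cum 60
  x=1 (Calder, w=100) cum 160  ← median
  x=3 (Denby, w=75) cum 235
  x=9 (Ashton, w=75) cum 310
⇒ x* = 1
y-coordinate, sorted with cumulative weight:
  y=0 (Ashton, w=75) cum 75
  y=1 (Denby, w=75) cum 150
  y=3 (Brookfield, w=60) cum 210  ← median
  y=4 (Calder, w=100) cum 310
⇒ y* = 3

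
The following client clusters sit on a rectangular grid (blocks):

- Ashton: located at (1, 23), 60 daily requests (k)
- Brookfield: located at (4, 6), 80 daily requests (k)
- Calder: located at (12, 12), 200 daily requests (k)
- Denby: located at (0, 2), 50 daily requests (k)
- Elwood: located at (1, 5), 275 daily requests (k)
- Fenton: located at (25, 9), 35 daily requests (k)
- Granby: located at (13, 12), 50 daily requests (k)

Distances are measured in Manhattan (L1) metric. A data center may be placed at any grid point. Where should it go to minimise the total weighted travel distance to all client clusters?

(1, 6)

Manhattan distance separates: Σwᵢ(|x−xᵢ|+|y−yᵢ|) = Σwᵢ|x−xᵢ| + Σwᵢ|y−yᵢ|, so x and y are optimised independently as 1-D weighted medians.
Total weight W = 750; half = 375.
x-coordinate, sorted with cumulative weight:
  x=0 (Denby, w=50) cum 50
  x=1 (Ashton, w=60) cum 110
  x=1 (Elwood, w=275) cum 385  ← median
  x=4 (Brookfield, w=80) cum 465
  x=12 (Calder, w=200) cum 665
  x=13 (Granby, w=50) cum 715
  x=25 (Fenton, w=35) cum 750
⇒ x* = 1
y-coordinate, sorted with cumulative weight:
  y=2 (Denby, w=50) cum 50
  y=5 (Elwood, w=275) cum 325
  y=6 (Brookfield, w=80) cum 405  ← median
  y=9 (Fenton, w=35) cum 440
  y=12 (Calder, w=200) cum 640
  y=12 (Granby, w=50) cum 690
  y=23 (Ashton, w=60) cum 750
⇒ y* = 6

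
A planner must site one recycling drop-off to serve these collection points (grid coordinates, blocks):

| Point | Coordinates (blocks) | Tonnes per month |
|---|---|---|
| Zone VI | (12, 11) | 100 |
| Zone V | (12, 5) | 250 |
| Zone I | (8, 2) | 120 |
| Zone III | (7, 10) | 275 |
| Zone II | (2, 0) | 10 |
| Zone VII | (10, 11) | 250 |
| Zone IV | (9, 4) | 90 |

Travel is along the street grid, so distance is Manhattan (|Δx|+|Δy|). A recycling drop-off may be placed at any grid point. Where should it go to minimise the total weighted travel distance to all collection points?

Manhattan distance separates: Σwᵢ(|x−xᵢ|+|y−yᵢ|) = Σwᵢ|x−xᵢ| + Σwᵢ|y−yᵢ|, so x and y are optimised independently as 1-D weighted medians.
Total weight W = 1095; half = 547.5.
x-coordinate, sorted with cumulative weight:
  x=2 (Zone II, w=10) cum 10
  x=7 (Zone III, w=275) cum 285
  x=8 (Zone I, w=120) cum 405
  x=9 (Zone IV, w=90) cum 495
  x=10 (Zone VII, w=250) cum 745  ← median
  x=12 (Zone VI, w=100) cum 845
  x=12 (Zone V, w=250) cum 1095
⇒ x* = 10
y-coordinate, sorted with cumulative weight:
  y=0 (Zone II, w=10) cum 10
  y=2 (Zone I, w=120) cum 130
  y=4 (Zone IV, w=90) cum 220
  y=5 (Zone V, w=250) cum 470
  y=10 (Zone III, w=275) cum 745  ← median
  y=11 (Zone VI, w=100) cum 845
  y=11 (Zone VII, w=250) cum 1095
⇒ y* = 10

(10, 10)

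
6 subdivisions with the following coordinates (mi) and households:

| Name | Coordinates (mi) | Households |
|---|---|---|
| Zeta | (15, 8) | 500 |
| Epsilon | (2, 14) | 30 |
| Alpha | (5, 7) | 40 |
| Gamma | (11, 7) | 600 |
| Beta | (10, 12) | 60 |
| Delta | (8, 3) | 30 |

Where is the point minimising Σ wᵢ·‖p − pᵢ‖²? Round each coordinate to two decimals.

The minimiser of Σwᵢ‖p−pᵢ‖² is the weighted centroid p* = (Σwᵢpᵢ)/(Σwᵢ).
Σwᵢ = 1260.
Σwᵢxᵢ = 500·15 + 30·2 + 40·5 + 600·11 + 60·10 + 30·8 = 15200.
Σwᵢyᵢ = 500·8 + 30·14 + 40·7 + 600·7 + 60·12 + 30·3 = 9710.
x* = 15200/1260 = 12.06, y* = 9710/1260 = 7.71.

(12.06, 7.71)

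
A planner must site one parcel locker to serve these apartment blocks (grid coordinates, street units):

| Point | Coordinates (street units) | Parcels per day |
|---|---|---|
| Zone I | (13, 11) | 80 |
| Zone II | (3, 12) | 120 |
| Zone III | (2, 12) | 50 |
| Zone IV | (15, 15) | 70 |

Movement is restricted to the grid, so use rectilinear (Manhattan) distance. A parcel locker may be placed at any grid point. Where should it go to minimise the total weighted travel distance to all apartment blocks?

(3, 12)

Manhattan distance separates: Σwᵢ(|x−xᵢ|+|y−yᵢ|) = Σwᵢ|x−xᵢ| + Σwᵢ|y−yᵢ|, so x and y are optimised independently as 1-D weighted medians.
Total weight W = 320; half = 160.
x-coordinate, sorted with cumulative weight:
  x=2 (Zone III, w=50) cum 50
  x=3 (Zone II, w=120) cum 170  ← median
  x=13 (Zone I, w=80) cum 250
  x=15 (Zone IV, w=70) cum 320
⇒ x* = 3
y-coordinate, sorted with cumulative weight:
  y=11 (Zone I, w=80) cum 80
  y=12 (Zone II, w=120) cum 200  ← median
  y=12 (Zone III, w=50) cum 250
  y=15 (Zone IV, w=70) cum 320
⇒ y* = 12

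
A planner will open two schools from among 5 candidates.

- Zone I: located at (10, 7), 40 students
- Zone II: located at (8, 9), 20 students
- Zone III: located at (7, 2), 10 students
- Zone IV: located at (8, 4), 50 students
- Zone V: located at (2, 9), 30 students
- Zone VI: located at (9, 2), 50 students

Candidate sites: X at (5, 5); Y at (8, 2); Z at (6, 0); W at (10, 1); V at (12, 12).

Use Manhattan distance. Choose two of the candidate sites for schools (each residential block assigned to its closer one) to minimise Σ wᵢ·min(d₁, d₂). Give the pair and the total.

Evaluate every pair (each demand assigned to the nearer of the two):
  {X, Y}: total = 790
  {X, W}: total = 930
  {Y, W}: total = 930
  {Y, Z}: total = 970
  {Y, V}: total = 970
  {X, Z}: total = 1110
  {W, V}: total = 1160
  {Z, W}: total = 1210
  {X, V}: total = 1230
  {Z, V}: total = 1390
Best pair: {X, Y} with total 790.

{X, Y}, total 790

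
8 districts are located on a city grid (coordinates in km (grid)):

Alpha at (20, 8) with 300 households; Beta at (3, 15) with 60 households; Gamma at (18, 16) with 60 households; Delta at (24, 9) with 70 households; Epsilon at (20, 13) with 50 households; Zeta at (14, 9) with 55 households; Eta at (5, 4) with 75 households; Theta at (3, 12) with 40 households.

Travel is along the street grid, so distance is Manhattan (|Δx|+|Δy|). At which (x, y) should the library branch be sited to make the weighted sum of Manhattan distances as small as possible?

Manhattan distance separates: Σwᵢ(|x−xᵢ|+|y−yᵢ|) = Σwᵢ|x−xᵢ| + Σwᵢ|y−yᵢ|, so x and y are optimised independently as 1-D weighted medians.
Total weight W = 710; half = 355.
x-coordinate, sorted with cumulative weight:
  x=3 (Beta, w=60) cum 60
  x=3 (Theta, w=40) cum 100
  x=5 (Eta, w=75) cum 175
  x=14 (Zeta, w=55) cum 230
  x=18 (Gamma, w=60) cum 290
  x=20 (Alpha, w=300) cum 590  ← median
  x=20 (Epsilon, w=50) cum 640
  x=24 (Delta, w=70) cum 710
⇒ x* = 20
y-coordinate, sorted with cumulative weight:
  y=4 (Eta, w=75) cum 75
  y=8 (Alpha, w=300) cum 375  ← median
  y=9 (Delta, w=70) cum 445
  y=9 (Zeta, w=55) cum 500
  y=12 (Theta, w=40) cum 540
  y=13 (Epsilon, w=50) cum 590
  y=15 (Beta, w=60) cum 650
  y=16 (Gamma, w=60) cum 710
⇒ y* = 8

(20, 8)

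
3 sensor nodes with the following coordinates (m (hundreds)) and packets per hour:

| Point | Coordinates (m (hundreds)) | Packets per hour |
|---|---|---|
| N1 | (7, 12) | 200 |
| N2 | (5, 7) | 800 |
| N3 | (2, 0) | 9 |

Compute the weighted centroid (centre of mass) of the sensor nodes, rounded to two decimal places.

The minimiser of Σwᵢ‖p−pᵢ‖² is the weighted centroid p* = (Σwᵢpᵢ)/(Σwᵢ).
Σwᵢ = 1009.
Σwᵢxᵢ = 200·7 + 800·5 + 9·2 = 5418.
Σwᵢyᵢ = 200·12 + 800·7 + 9·0 = 8000.
x* = 5418/1009 = 5.37, y* = 8000/1009 = 7.93.

(5.37, 7.93)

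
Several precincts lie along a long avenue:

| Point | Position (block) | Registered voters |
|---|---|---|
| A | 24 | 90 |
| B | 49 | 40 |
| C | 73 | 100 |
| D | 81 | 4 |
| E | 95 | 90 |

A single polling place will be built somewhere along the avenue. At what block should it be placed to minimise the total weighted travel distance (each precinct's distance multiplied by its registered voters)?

x = 73

For a sum of weighted absolute distances on a line, the optimum is the weighted median (not the mean). Total weight W = 324; half-weight = 162.
Sort by position and accumulate weight:
  block 24 (A, w=90) → cum 90
  block 49 (B, w=40) → cum 130
  block 73 (C, w=100) → cum 230  ≥ 162 → median here
  block 81 (D, w=4) → cum 234
  block 95 (E, w=90) → cum 324
Optimal location: block 73.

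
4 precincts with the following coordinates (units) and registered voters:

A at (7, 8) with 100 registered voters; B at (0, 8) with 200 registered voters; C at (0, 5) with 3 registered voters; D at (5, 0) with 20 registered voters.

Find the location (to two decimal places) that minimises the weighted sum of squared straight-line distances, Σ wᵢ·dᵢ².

The minimiser of Σwᵢ‖p−pᵢ‖² is the weighted centroid p* = (Σwᵢpᵢ)/(Σwᵢ).
Σwᵢ = 323.
Σwᵢxᵢ = 100·7 + 200·0 + 3·0 + 20·5 = 800.
Σwᵢyᵢ = 100·8 + 200·8 + 3·5 + 20·0 = 2415.
x* = 800/323 = 2.48, y* = 2415/323 = 7.48.

(2.48, 7.48)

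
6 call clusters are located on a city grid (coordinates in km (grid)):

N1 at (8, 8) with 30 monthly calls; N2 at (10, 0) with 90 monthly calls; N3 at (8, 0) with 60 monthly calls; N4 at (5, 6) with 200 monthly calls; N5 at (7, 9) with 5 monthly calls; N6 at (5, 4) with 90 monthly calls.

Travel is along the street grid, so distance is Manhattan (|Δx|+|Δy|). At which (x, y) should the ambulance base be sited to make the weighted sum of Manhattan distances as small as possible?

Manhattan distance separates: Σwᵢ(|x−xᵢ|+|y−yᵢ|) = Σwᵢ|x−xᵢ| + Σwᵢ|y−yᵢ|, so x and y are optimised independently as 1-D weighted medians.
Total weight W = 475; half = 237.5.
x-coordinate, sorted with cumulative weight:
  x=5 (N4, w=200) cum 200
  x=5 (N6, w=90) cum 290  ← median
  x=7 (N5, w=5) cum 295
  x=8 (N1, w=30) cum 325
  x=8 (N3, w=60) cum 385
  x=10 (N2, w=90) cum 475
⇒ x* = 5
y-coordinate, sorted with cumulative weight:
  y=0 (N2, w=90) cum 90
  y=0 (N3, w=60) cum 150
  y=4 (N6, w=90) cum 240  ← median
  y=6 (N4, w=200) cum 440
  y=8 (N1, w=30) cum 470
  y=9 (N5, w=5) cum 475
⇒ y* = 4

(5, 4)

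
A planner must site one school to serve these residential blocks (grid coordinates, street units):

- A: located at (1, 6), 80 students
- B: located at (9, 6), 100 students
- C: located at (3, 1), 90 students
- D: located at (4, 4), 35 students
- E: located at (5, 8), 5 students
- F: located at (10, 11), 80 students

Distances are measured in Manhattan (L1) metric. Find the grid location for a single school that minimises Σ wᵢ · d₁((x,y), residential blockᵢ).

Manhattan distance separates: Σwᵢ(|x−xᵢ|+|y−yᵢ|) = Σwᵢ|x−xᵢ| + Σwᵢ|y−yᵢ|, so x and y are optimised independently as 1-D weighted medians.
Total weight W = 390; half = 195.
x-coordinate, sorted with cumulative weight:
  x=1 (A, w=80) cum 80
  x=3 (C, w=90) cum 170
  x=4 (D, w=35) cum 205  ← median
  x=5 (E, w=5) cum 210
  x=9 (B, w=100) cum 310
  x=10 (F, w=80) cum 390
⇒ x* = 4
y-coordinate, sorted with cumulative weight:
  y=1 (C, w=90) cum 90
  y=4 (D, w=35) cum 125
  y=6 (A, w=80) cum 205  ← median
  y=6 (B, w=100) cum 305
  y=8 (E, w=5) cum 310
  y=11 (F, w=80) cum 390
⇒ y* = 6

(4, 6)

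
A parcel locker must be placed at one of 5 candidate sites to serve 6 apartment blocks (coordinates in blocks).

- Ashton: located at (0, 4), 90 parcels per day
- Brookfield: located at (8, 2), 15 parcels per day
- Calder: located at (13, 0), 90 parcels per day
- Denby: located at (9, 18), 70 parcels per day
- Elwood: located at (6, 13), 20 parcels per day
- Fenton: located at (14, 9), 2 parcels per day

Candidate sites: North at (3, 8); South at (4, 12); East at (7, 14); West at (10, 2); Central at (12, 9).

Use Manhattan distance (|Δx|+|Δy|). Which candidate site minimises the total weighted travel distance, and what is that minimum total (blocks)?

Total weighted distance at each candidate:
  North (3, 8): total = 3719
  South (4, 12): total = 4036
  East (7, 14): total = 4009
  West (10, 2): total = 3072
  Central (12, 9): total = 3639
Minimum is at West with total 3072 blocks.

West, total 3072 blocks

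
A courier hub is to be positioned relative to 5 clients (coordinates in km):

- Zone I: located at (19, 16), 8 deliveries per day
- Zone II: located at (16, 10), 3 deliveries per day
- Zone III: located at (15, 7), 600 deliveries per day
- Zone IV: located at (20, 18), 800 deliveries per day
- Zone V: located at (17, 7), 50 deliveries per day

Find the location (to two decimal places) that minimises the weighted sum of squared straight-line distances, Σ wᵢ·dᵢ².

(17.83, 13.08)

The minimiser of Σwᵢ‖p−pᵢ‖² is the weighted centroid p* = (Σwᵢpᵢ)/(Σwᵢ).
Σwᵢ = 1461.
Σwᵢxᵢ = 8·19 + 3·16 + 600·15 + 800·20 + 50·17 = 26050.
Σwᵢyᵢ = 8·16 + 3·10 + 600·7 + 800·18 + 50·7 = 19108.
x* = 26050/1461 = 17.83, y* = 19108/1461 = 13.08.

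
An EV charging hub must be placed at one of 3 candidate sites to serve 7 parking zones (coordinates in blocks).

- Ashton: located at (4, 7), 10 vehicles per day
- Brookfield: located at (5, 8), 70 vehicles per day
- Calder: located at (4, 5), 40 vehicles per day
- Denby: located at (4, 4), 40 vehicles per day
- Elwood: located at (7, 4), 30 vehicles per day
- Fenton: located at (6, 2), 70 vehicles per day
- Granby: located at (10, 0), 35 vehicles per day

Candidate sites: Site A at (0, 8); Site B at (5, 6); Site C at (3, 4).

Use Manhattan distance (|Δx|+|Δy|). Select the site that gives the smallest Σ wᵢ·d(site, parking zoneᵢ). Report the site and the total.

Total weighted distance at each candidate:
  Site A (0, 8): total = 2800
  Site B (5, 6): total = 1215
  Site C (3, 4): total = 1435
Minimum is at Site B with total 1215 blocks.

Site B, total 1215 blocks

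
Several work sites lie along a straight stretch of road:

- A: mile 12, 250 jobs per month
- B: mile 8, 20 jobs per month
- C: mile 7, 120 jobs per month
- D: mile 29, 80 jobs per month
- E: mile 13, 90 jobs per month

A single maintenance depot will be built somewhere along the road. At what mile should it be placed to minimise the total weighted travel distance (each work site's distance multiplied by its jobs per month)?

For a sum of weighted absolute distances on a line, the optimum is the weighted median (not the mean). Total weight W = 560; half-weight = 280.
Sort by position and accumulate weight:
  mile 7 (C, w=120) → cum 120
  mile 8 (B, w=20) → cum 140
  mile 12 (A, w=250) → cum 390  ≥ 280 → median here
  mile 13 (E, w=90) → cum 480
  mile 29 (D, w=80) → cum 560
Optimal location: mile 12.

x = 12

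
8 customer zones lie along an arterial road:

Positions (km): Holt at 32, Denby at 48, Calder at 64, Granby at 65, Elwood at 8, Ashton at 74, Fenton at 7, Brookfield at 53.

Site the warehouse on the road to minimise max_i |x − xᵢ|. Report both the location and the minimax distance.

The 1-center on a line is the midpoint of the two extreme points: leftmost at 7, rightmost at 74.
Optimal location = (7 + 74)/2 = 40.5; maximum distance = (74 − 7)/2 = 33.5.

location 40.5, max distance 33.5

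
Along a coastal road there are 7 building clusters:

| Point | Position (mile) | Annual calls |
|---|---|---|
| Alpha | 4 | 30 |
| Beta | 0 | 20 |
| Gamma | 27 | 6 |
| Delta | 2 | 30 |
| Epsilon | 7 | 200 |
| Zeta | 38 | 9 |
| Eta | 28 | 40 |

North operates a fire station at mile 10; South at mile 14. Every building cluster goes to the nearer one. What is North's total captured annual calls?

The indifferent point is the midpoint (10+14)/2 = 12; building clusters left of it (closer to North at 10) go to North, those right go to South.
  Beta at 0 (w=20) → North
  Delta at 2 (w=30) → North
  Alpha at 4 (w=30) → North
  Epsilon at 7 (w=200) → North
  Gamma at 27 (w=6) → South
  Eta at 28 (w=40) → South
  Zeta at 38 (w=9) → South
North captures 280; South captures 55.

280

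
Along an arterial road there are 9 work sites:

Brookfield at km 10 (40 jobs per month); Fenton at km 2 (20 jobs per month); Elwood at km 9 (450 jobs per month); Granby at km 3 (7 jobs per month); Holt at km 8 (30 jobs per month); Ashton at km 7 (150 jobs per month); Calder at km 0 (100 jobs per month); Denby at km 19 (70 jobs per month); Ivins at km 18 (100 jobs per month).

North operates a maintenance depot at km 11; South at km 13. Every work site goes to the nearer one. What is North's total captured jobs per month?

797

The indifferent point is the midpoint (11+13)/2 = 12; work sites left of it (closer to North at 11) go to North, those right go to South.
  Calder at 0 (w=100) → North
  Fenton at 2 (w=20) → North
  Granby at 3 (w=7) → North
  Ashton at 7 (w=150) → North
  Holt at 8 (w=30) → North
  Elwood at 9 (w=450) → North
  Brookfield at 10 (w=40) → North
  Ivins at 18 (w=100) → South
  Denby at 19 (w=70) → South
North captures 797; South captures 170.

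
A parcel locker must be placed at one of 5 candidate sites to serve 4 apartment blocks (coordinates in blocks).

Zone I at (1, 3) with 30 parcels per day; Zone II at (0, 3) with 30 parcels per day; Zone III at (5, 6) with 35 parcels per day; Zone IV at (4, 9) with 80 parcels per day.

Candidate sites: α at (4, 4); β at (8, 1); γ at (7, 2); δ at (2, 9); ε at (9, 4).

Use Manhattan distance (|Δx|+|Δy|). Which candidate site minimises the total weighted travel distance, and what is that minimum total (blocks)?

Total weighted distance at each candidate:
  α (4, 4): total = 775
  β (8, 1): total = 1810
  γ (7, 2): total = 1460
  δ (2, 9): total = 820
  ε (9, 4): total = 1580
Minimum is at α with total 775 blocks.

α, total 775 blocks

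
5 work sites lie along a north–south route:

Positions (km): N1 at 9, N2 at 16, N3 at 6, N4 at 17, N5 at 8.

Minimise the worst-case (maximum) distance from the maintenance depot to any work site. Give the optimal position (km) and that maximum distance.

The 1-center on a line is the midpoint of the two extreme points: leftmost at 6, rightmost at 17.
Optimal location = (6 + 17)/2 = 11.5; maximum distance = (17 − 6)/2 = 5.5.

location 11.5, max distance 5.5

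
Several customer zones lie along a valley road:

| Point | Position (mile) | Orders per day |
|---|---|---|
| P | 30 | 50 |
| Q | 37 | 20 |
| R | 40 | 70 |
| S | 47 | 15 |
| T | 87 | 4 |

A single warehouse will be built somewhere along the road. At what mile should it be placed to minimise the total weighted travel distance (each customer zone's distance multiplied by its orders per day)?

x = 40

For a sum of weighted absolute distances on a line, the optimum is the weighted median (not the mean). Total weight W = 159; half-weight = 79.5.
Sort by position and accumulate weight:
  mile 30 (P, w=50) → cum 50
  mile 37 (Q, w=20) → cum 70
  mile 40 (R, w=70) → cum 140  ≥ 79.5 → median here
  mile 47 (S, w=15) → cum 155
  mile 87 (T, w=4) → cum 159
Optimal location: mile 40.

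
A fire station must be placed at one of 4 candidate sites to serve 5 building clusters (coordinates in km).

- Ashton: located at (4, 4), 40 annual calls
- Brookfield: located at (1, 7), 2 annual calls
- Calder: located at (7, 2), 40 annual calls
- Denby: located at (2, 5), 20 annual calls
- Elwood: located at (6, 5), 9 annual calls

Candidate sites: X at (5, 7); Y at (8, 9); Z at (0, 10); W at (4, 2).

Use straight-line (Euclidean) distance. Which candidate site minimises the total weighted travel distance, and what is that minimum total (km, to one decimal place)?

W, total 316.2 km

Total weighted distance at each candidate:
  X (5, 7): total = 442.1
  Y (8, 9): total = 738.0
  Z (0, 10): total = 898.0
  W (4, 2): total = 316.2
Minimum is at W with total 316.2 km.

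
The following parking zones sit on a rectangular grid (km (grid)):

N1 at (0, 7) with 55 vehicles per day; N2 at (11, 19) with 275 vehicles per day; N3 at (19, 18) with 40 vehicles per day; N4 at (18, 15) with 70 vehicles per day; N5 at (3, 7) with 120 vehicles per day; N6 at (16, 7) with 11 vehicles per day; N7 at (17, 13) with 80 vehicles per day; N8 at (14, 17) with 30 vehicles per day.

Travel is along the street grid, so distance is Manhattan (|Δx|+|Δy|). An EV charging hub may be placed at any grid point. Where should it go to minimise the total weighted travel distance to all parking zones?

Manhattan distance separates: Σwᵢ(|x−xᵢ|+|y−yᵢ|) = Σwᵢ|x−xᵢ| + Σwᵢ|y−yᵢ|, so x and y are optimised independently as 1-D weighted medians.
Total weight W = 681; half = 340.5.
x-coordinate, sorted with cumulative weight:
  x=0 (N1, w=55) cum 55
  x=3 (N5, w=120) cum 175
  x=11 (N2, w=275) cum 450  ← median
  x=14 (N8, w=30) cum 480
  x=16 (N6, w=11) cum 491
  x=17 (N7, w=80) cum 571
  x=18 (N4, w=70) cum 641
  x=19 (N3, w=40) cum 681
⇒ x* = 11
y-coordinate, sorted with cumulative weight:
  y=7 (N1, w=55) cum 55
  y=7 (N5, w=120) cum 175
  y=7 (N6, w=11) cum 186
  y=13 (N7, w=80) cum 266
  y=15 (N4, w=70) cum 336
  y=17 (N8, w=30) cum 366  ← median
  y=18 (N3, w=40) cum 406
  y=19 (N2, w=275) cum 681
⇒ y* = 17

(11, 17)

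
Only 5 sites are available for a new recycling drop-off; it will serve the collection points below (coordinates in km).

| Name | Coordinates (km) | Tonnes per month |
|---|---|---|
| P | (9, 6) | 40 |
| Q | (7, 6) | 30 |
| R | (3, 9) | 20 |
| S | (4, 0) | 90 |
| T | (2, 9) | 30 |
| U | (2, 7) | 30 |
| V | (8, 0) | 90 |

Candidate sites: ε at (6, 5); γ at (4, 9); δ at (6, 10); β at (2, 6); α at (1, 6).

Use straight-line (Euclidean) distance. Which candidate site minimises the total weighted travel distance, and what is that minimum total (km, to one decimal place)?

Total weighted distance at each candidate:
  ε (6, 5): total = 1542.1
  γ (4, 9): total = 2221.8
  δ (6, 10): total = 2496.3
  β (2, 6): total = 1946.1
  α (1, 6): total = 2142.9
Minimum is at ε with total 1542.1 km.

ε, total 1542.1 km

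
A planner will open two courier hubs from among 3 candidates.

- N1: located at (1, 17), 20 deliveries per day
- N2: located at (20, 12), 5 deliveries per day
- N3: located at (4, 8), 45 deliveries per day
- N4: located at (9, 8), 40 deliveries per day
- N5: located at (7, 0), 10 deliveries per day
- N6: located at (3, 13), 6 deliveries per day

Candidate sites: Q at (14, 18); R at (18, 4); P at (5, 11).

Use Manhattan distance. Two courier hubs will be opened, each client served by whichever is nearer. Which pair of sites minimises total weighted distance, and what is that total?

{R, P}, total 864

Evaluate every pair (each demand assigned to the nearer of the two):
  {R, P}: total = 864
  {Q, P}: total = 874
  {Q, R}: total = 1906
Best pair: {R, P} with total 864.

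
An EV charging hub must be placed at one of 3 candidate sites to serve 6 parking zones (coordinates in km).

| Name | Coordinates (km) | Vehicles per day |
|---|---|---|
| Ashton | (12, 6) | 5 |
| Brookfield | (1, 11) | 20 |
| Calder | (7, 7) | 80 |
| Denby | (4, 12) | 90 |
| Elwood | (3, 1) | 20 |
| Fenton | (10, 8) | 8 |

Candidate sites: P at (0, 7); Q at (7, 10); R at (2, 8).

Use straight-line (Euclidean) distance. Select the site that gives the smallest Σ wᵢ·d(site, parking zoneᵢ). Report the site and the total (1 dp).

Total weighted distance at each candidate:
  P (0, 7): total = 1493.5
  Q (7, 10): total = 944.0
  R (2, 8): total = 1130.1
Minimum is at Q with total 944.0 km.

Q, total 944.0 km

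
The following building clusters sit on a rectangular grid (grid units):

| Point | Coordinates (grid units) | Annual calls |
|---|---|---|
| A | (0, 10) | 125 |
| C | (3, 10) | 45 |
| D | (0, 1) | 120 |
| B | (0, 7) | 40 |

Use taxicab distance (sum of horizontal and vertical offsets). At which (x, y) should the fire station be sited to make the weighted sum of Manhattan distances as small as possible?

Manhattan distance separates: Σwᵢ(|x−xᵢ|+|y−yᵢ|) = Σwᵢ|x−xᵢ| + Σwᵢ|y−yᵢ|, so x and y are optimised independently as 1-D weighted medians.
Total weight W = 330; half = 165.
x-coordinate, sorted with cumulative weight:
  x=0 (A, w=125) cum 125
  x=0 (D, w=120) cum 245  ← median
  x=0 (B, w=40) cum 285
  x=3 (C, w=45) cum 330
⇒ x* = 0
y-coordinate, sorted with cumulative weight:
  y=1 (D, w=120) cum 120
  y=7 (B, w=40) cum 160
  y=10 (A, w=125) cum 285  ← median
  y=10 (C, w=45) cum 330
⇒ y* = 10

(0, 10)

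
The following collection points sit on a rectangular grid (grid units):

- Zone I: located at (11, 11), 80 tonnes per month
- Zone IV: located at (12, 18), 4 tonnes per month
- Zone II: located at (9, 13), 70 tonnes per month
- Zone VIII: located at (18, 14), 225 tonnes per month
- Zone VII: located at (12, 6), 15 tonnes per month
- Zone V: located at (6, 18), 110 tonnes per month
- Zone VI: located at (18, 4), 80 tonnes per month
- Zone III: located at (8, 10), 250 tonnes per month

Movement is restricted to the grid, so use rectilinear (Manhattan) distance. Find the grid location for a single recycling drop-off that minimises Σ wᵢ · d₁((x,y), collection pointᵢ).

Manhattan distance separates: Σwᵢ(|x−xᵢ|+|y−yᵢ|) = Σwᵢ|x−xᵢ| + Σwᵢ|y−yᵢ|, so x and y are optimised independently as 1-D weighted medians.
Total weight W = 834; half = 417.
x-coordinate, sorted with cumulative weight:
  x=6 (Zone V, w=110) cum 110
  x=8 (Zone III, w=250) cum 360
  x=9 (Zone II, w=70) cum 430  ← median
  x=11 (Zone I, w=80) cum 510
  x=12 (Zone IV, w=4) cum 514
  x=12 (Zone VII, w=15) cum 529
  x=18 (Zone VIII, w=225) cum 754
  x=18 (Zone VI, w=80) cum 834
⇒ x* = 9
y-coordinate, sorted with cumulative weight:
  y=4 (Zone VI, w=80) cum 80
  y=6 (Zone VII, w=15) cum 95
  y=10 (Zone III, w=250) cum 345
  y=11 (Zone I, w=80) cum 425  ← median
  y=13 (Zone II, w=70) cum 495
  y=14 (Zone VIII, w=225) cum 720
  y=18 (Zone IV, w=4) cum 724
  y=18 (Zone V, w=110) cum 834
⇒ y* = 11

(9, 11)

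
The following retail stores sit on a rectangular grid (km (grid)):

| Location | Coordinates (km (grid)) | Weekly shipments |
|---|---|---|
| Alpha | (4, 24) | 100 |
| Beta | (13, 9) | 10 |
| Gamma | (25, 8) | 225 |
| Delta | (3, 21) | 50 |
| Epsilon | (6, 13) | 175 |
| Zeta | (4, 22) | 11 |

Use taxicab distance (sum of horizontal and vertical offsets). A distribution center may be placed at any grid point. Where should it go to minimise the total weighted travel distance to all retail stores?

(6, 13)

Manhattan distance separates: Σwᵢ(|x−xᵢ|+|y−yᵢ|) = Σwᵢ|x−xᵢ| + Σwᵢ|y−yᵢ|, so x and y are optimised independently as 1-D weighted medians.
Total weight W = 571; half = 285.5.
x-coordinate, sorted with cumulative weight:
  x=3 (Delta, w=50) cum 50
  x=4 (Alpha, w=100) cum 150
  x=4 (Zeta, w=11) cum 161
  x=6 (Epsilon, w=175) cum 336  ← median
  x=13 (Beta, w=10) cum 346
  x=25 (Gamma, w=225) cum 571
⇒ x* = 6
y-coordinate, sorted with cumulative weight:
  y=8 (Gamma, w=225) cum 225
  y=9 (Beta, w=10) cum 235
  y=13 (Epsilon, w=175) cum 410  ← median
  y=21 (Delta, w=50) cum 460
  y=22 (Zeta, w=11) cum 471
  y=24 (Alpha, w=100) cum 571
⇒ y* = 13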